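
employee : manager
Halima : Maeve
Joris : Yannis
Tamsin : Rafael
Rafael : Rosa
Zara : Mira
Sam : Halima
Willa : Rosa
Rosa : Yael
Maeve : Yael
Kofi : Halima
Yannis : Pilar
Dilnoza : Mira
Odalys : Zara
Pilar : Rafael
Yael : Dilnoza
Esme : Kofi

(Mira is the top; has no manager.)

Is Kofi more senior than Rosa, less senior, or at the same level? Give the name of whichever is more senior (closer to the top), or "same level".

Kofi is 5 levels below Mira; Rosa is 3. Rosa is higher.

Rosa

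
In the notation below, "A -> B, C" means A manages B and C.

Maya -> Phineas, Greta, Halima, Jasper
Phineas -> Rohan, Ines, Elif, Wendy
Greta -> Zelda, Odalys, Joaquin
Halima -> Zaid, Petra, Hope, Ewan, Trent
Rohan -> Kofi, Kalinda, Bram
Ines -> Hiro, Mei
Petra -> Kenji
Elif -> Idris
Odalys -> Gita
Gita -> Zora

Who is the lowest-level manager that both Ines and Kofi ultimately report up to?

Ines's chain of managers is Phineas, Maya. Kofi's chain of managers is Rohan, Phineas, Maya. The first manager that appears in both chains is Phineas.

Phineas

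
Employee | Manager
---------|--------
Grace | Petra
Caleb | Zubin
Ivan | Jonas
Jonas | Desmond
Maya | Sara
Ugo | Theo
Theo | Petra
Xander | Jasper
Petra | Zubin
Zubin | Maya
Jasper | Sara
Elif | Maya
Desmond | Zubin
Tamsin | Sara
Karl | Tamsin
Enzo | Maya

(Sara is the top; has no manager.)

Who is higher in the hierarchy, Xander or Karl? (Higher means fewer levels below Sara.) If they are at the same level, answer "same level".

same level

Both Xander and Karl are 2 levels below Sara.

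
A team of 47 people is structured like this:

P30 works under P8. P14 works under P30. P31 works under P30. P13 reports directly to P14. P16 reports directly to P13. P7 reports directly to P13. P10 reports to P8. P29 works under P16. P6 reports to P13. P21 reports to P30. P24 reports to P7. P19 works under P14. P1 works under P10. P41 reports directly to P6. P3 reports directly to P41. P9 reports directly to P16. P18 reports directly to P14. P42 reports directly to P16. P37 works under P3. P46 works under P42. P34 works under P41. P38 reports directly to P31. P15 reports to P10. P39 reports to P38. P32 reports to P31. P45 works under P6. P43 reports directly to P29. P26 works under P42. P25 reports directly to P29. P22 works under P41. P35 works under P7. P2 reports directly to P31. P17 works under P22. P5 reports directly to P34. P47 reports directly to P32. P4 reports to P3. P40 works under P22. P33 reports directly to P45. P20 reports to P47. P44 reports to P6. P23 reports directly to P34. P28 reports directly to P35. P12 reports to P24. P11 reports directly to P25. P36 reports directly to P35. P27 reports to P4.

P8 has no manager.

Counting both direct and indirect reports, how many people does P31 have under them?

P31 directly manages P38, P32, P2. Under P38: P39 (1). Under P32: P47, P20 (2). P2 has no reports. So P31's organization is 3 direct reports plus everyone under them: 2 + 3 + 1 = 6.

6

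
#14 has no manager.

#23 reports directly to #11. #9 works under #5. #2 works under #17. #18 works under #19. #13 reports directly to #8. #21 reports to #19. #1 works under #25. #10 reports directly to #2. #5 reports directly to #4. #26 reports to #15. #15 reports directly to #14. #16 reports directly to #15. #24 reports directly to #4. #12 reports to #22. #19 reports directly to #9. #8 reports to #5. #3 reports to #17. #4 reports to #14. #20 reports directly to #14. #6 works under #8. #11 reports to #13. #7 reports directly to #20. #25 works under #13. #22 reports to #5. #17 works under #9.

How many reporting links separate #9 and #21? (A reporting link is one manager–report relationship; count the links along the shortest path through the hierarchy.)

#21 is in #9's organization: the chain from #21 up to #9 is #21 → #19 → #9, which is 2 links.

2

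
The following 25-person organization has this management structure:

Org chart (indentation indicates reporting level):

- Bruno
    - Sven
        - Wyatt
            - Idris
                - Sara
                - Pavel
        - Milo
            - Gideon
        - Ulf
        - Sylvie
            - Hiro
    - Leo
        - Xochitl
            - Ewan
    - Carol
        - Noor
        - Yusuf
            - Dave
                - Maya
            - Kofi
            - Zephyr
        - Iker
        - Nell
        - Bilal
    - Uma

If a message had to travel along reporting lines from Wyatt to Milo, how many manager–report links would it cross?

2

Wyatt is 1 level below Sven, and Milo is 1 level below Sven (their lowest common manager). The shortest path runs up from Wyatt to Sven and back down to Milo: 1 + 1 = 2 links.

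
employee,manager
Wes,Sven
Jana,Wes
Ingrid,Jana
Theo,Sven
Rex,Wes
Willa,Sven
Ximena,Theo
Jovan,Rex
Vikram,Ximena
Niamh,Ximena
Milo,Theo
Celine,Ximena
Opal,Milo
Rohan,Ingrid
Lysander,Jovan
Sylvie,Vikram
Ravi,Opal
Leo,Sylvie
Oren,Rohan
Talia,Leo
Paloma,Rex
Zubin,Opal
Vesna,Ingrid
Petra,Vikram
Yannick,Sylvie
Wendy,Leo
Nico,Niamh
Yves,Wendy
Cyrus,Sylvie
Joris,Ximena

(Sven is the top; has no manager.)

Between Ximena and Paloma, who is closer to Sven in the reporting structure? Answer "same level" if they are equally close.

Ximena is 2 levels below Sven; Paloma is 3. Ximena is higher.

Ximena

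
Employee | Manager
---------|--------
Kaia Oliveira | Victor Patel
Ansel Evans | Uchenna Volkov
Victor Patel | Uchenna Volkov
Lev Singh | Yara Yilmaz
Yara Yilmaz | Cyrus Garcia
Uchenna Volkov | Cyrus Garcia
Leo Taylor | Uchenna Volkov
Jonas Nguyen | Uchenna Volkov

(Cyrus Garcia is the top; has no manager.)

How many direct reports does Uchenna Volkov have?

Uchenna Volkov directly manages Ansel Evans, Jonas Nguyen, Victor Patel, Leo Taylor. That is 4 direct reports.

4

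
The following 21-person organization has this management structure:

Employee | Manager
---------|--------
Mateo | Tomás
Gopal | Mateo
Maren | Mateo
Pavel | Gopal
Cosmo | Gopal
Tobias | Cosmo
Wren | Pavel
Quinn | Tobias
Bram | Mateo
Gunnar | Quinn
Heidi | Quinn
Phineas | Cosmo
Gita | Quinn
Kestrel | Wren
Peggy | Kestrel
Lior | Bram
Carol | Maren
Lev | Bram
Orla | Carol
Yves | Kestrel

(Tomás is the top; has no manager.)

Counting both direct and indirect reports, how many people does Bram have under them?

2

Bram directly manages Lior, Lev. Lior has no reports. Lev has no reports. So Bram's organization is 2 direct reports plus everyone under them: 1 + 1 = 2.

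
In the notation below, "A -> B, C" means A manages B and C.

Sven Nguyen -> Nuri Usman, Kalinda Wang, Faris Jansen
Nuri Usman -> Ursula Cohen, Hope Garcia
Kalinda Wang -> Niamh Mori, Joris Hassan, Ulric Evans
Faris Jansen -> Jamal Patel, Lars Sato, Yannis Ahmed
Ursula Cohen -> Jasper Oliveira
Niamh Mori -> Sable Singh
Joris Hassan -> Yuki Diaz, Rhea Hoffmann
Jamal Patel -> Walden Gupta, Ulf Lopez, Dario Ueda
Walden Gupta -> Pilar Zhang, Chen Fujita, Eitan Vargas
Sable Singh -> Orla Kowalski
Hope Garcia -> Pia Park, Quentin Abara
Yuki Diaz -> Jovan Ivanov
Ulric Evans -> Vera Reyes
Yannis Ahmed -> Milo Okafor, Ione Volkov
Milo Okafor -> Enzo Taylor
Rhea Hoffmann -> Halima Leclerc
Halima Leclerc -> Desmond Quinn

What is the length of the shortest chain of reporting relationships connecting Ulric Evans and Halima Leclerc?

4

Ulric Evans is 1 level below Kalinda Wang, and Halima Leclerc is 3 levels below Kalinda Wang (their lowest common manager). The shortest path runs up from Ulric Evans to Kalinda Wang and back down to Halima Leclerc: 1 + 3 = 4 links.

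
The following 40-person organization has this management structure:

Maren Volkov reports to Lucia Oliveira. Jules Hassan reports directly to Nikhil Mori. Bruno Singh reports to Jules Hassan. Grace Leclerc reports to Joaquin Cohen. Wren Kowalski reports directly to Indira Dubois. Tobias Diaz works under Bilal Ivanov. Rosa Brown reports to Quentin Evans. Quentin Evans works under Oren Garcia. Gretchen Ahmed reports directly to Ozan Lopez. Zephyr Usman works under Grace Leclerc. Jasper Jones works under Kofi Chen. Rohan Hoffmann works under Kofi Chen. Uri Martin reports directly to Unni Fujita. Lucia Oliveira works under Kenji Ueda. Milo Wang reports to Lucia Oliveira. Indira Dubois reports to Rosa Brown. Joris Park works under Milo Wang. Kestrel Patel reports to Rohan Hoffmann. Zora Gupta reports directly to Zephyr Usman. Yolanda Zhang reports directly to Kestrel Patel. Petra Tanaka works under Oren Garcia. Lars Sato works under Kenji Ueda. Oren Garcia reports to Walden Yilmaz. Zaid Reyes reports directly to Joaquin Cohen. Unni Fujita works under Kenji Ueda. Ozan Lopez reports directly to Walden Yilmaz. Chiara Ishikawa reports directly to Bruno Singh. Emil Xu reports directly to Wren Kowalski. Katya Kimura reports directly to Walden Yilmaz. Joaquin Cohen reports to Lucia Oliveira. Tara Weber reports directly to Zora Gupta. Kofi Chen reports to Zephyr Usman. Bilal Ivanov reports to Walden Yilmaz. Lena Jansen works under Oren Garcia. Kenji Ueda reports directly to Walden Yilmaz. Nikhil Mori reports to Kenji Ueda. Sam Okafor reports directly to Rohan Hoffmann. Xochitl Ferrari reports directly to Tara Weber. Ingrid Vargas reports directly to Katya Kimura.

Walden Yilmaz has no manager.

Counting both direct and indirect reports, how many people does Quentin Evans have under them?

4

Quentin Evans directly manages Rosa Brown. Under Rosa Brown: Indira Dubois, Wren Kowalski, Emil Xu (3). That's 4 in total.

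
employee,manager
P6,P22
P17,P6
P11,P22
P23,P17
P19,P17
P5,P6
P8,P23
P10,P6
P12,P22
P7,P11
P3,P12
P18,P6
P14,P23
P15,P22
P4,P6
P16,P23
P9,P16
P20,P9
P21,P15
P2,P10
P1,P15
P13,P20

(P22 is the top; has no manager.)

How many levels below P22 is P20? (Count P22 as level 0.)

6

Chain from P20 up to P22: P20 → P9 → P16 → P23 → P17 → P6 → P22. That is 6 steps up, so P20 is 6 levels below P22.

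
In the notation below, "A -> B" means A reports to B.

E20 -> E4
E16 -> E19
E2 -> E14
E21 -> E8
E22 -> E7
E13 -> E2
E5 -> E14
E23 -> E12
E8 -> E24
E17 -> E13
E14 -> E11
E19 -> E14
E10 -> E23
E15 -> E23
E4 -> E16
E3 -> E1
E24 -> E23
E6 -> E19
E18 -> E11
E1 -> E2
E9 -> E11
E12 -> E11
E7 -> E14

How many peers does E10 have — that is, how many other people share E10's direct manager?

E10 reports to E23. E23's other direct reports are E24, E15 — 2 peers.

2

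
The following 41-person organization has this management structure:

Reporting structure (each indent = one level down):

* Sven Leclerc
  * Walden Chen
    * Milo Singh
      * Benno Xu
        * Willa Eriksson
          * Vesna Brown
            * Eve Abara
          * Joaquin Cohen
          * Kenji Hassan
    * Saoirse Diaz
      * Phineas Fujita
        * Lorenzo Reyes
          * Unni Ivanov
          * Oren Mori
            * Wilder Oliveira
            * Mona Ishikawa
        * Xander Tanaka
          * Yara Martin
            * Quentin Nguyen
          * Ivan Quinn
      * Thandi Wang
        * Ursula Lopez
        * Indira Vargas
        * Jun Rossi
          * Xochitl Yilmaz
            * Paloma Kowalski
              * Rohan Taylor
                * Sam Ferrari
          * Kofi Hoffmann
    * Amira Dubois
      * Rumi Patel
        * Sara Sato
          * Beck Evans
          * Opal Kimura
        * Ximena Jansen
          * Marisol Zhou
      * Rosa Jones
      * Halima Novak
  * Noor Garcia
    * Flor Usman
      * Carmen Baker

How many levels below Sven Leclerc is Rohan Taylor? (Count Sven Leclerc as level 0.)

Chain from Rohan Taylor up to Sven Leclerc: Rohan Taylor → Paloma Kowalski → Xochitl Yilmaz → Jun Rossi → Thandi Wang → Saoirse Diaz → Walden Chen → Sven Leclerc. That is 7 steps up, so Rohan Taylor is 7 levels below Sven Leclerc.

7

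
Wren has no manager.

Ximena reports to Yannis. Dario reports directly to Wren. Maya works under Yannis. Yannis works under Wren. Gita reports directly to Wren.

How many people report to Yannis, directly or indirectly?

Yannis directly manages Ximena, Maya. Ximena has no reports. Maya has no reports. So Yannis's organization is 2 direct reports plus everyone under them: 1 + 1 = 2.

2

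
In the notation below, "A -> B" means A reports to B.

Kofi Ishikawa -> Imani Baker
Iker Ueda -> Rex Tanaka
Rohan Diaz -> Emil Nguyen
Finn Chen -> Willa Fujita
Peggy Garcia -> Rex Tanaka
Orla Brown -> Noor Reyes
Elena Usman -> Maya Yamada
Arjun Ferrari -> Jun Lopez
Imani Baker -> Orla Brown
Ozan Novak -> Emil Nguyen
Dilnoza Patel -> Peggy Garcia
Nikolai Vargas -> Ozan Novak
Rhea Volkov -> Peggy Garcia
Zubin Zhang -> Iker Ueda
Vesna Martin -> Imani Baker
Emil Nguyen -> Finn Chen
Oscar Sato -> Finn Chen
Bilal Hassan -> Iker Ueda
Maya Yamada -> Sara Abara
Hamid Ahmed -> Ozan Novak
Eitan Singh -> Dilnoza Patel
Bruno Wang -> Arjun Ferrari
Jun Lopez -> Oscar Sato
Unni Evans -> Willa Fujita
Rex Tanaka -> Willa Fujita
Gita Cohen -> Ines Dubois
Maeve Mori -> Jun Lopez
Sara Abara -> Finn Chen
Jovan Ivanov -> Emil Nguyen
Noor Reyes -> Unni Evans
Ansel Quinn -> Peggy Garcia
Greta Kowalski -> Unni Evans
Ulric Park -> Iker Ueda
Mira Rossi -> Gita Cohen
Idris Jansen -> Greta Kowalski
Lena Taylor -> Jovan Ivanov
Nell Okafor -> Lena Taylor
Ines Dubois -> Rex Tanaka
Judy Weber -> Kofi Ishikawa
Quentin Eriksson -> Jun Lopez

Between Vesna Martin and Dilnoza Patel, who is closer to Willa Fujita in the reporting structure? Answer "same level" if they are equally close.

Dilnoza Patel

Vesna Martin is 5 levels below Willa Fujita; Dilnoza Patel is 3. Dilnoza Patel is higher.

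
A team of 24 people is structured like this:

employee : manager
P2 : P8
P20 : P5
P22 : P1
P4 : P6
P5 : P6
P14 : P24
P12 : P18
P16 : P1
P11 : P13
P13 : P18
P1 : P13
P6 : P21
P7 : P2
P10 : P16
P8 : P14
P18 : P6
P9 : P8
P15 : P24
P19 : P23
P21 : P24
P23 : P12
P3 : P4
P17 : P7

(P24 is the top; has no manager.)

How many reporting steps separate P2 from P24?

Chain from P2 up to P24: P2 → P8 → P14 → P24. That is 3 steps up, so P2 is 3 levels below P24.

3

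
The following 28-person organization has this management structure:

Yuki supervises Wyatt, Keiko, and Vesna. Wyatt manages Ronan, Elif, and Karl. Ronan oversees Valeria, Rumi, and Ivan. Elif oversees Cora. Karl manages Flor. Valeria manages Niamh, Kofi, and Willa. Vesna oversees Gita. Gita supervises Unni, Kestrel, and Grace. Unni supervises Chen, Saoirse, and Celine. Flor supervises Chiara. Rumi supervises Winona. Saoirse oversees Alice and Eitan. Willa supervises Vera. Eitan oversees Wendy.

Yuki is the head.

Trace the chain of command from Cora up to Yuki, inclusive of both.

Cora -> Elif -> Wyatt -> Yuki

Cora reports to Elif. Elif reports to Wyatt. Wyatt reports to Yuki. Yuki is at the top.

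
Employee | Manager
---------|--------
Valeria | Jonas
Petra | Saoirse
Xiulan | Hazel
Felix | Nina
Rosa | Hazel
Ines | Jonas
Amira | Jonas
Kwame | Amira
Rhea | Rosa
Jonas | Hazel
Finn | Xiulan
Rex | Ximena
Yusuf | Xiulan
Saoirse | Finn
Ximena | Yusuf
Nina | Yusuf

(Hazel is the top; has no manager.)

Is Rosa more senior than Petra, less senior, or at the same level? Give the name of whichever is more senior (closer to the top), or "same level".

Rosa

Rosa is 1 level below Hazel; Petra is 4. Rosa is higher.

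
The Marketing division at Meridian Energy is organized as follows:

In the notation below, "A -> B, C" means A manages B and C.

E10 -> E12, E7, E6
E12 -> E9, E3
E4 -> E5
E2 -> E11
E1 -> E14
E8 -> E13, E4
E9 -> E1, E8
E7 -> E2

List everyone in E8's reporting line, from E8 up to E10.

E8 reports to E9. E9 reports to E12. E12 reports to E10. E10 is at the top.

E8 -> E9 -> E12 -> E10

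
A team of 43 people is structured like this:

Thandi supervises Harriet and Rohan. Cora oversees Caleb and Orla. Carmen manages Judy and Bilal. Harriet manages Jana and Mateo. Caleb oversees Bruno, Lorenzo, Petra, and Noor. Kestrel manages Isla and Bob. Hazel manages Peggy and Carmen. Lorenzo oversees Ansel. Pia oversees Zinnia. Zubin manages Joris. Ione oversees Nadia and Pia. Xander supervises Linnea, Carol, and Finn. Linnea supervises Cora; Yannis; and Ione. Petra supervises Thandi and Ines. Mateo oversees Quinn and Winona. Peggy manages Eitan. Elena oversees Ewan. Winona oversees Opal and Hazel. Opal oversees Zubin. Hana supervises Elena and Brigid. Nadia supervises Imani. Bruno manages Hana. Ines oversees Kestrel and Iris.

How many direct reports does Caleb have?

Caleb directly manages Petra, Bruno, Noor, Lorenzo. That is 4 direct reports.

4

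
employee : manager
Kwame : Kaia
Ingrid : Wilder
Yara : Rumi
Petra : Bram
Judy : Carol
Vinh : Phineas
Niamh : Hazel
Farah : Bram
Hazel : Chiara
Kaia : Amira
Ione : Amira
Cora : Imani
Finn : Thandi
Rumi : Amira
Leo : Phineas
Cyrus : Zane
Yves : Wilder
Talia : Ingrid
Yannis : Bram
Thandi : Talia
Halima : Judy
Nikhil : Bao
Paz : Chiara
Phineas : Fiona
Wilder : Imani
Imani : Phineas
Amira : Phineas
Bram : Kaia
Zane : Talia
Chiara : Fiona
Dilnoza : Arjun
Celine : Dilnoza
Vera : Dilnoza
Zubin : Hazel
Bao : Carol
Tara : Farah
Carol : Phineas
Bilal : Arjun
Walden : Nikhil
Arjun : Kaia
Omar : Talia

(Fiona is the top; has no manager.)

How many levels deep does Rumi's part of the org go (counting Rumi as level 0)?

1

The longest chain under Rumi runs Rumi → Yara, which is 1 level below Rumi.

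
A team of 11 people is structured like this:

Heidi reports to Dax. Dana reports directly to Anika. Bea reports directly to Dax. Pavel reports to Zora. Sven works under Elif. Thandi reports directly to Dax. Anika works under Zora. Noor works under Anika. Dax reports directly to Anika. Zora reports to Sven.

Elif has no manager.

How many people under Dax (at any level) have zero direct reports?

The people in Dax's organization with no one reporting to them are Thandi, Bea, Heidi. That is 3.

3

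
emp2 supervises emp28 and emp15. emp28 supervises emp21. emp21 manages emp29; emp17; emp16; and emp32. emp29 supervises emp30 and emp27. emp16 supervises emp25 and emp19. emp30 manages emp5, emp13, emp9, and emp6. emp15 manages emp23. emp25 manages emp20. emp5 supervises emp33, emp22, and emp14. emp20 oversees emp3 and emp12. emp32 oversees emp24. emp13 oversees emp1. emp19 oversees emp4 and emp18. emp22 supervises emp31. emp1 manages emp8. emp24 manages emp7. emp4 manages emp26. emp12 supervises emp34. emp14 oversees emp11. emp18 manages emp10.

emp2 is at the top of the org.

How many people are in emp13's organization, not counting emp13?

2

emp13 directly manages emp1. Under emp1: emp8 (1). That's 2 in total.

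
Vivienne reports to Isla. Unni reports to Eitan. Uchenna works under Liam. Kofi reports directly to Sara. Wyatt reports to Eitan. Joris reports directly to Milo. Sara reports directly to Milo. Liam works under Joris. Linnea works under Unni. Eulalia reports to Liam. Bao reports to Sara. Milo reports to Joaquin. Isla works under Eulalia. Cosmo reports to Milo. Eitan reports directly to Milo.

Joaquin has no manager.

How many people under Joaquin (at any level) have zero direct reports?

The people in Joaquin's organization with no one reporting to them are Linnea, Wyatt, Cosmo, Kofi, Bao, Uchenna, Vivienne. That is 7.

7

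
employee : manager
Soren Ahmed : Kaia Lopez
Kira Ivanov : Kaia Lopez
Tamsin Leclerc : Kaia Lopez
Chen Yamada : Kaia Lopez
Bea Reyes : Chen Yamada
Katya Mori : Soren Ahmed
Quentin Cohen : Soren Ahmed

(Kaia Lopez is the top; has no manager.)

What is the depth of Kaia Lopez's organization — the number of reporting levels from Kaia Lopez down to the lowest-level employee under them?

2

The longest chain under Kaia Lopez runs Kaia Lopez → Chen Yamada → Bea Reyes, which is 2 levels below Kaia Lopez.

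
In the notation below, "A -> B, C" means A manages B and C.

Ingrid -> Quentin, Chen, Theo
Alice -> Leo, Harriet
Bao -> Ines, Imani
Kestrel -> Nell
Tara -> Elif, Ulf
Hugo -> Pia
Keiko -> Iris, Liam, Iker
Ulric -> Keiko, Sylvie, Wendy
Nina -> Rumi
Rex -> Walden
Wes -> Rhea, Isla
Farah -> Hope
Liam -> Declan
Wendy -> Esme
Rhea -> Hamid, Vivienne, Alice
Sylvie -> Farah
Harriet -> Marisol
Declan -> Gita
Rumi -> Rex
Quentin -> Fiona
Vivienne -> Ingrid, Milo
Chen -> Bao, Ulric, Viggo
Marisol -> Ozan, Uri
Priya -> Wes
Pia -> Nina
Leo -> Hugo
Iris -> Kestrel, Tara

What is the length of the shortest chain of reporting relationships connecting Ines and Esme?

Ines is 2 levels below Chen, and Esme is 3 levels below Chen (their lowest common manager). The shortest path runs up from Ines to Chen and back down to Esme: 2 + 3 = 5 links.

5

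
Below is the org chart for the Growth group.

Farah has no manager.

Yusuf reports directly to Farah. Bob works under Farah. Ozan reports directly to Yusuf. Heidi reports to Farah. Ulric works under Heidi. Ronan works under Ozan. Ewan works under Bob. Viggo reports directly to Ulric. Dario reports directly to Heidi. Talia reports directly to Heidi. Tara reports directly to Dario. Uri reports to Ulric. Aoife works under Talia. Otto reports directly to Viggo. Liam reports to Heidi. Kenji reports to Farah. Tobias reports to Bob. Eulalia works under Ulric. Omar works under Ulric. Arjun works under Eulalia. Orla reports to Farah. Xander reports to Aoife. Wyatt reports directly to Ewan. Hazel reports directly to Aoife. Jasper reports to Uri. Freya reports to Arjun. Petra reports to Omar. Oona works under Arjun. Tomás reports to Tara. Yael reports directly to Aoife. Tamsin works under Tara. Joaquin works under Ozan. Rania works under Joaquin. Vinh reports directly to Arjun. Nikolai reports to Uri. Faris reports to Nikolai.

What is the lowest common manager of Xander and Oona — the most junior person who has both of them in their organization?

Xander's chain of managers is Aoife, Talia, Heidi, Farah. Oona's chain of managers is Arjun, Eulalia, Ulric, Heidi, Farah. The first manager that appears in both chains is Heidi.

Heidi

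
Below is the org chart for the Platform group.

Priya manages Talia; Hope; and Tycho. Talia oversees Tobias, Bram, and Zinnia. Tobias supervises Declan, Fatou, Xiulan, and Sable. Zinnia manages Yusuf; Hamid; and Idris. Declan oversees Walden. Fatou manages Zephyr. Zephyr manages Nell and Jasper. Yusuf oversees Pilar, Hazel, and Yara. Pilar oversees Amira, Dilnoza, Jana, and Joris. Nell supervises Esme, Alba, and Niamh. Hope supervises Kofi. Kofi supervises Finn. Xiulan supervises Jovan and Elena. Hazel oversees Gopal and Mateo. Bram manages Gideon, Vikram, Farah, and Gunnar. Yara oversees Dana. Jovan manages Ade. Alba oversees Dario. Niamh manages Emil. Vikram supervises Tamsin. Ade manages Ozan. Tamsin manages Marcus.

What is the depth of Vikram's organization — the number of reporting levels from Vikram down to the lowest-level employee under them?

The longest chain under Vikram runs Vikram → Tamsin → Marcus, which is 2 levels below Vikram.

2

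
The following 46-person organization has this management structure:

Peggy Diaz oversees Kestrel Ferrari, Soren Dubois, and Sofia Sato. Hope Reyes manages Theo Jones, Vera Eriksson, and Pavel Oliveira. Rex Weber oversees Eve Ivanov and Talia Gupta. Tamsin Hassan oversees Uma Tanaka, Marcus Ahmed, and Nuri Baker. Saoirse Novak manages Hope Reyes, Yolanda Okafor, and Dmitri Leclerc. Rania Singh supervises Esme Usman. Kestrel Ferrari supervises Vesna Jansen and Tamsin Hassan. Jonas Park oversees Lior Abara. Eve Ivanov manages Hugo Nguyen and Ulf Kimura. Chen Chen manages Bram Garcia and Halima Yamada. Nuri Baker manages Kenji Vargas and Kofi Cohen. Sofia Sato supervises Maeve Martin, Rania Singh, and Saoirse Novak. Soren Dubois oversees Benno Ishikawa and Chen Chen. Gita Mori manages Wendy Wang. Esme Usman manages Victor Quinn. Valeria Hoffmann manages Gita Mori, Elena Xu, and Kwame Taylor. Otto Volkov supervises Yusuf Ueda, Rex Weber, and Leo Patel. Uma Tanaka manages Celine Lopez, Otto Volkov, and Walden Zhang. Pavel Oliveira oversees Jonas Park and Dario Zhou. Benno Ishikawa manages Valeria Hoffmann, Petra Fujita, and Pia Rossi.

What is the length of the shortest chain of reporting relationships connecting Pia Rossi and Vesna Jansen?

5

Pia Rossi is 3 levels below Peggy Diaz, and Vesna Jansen is 2 levels below Peggy Diaz (their lowest common manager). The shortest path runs up from Pia Rossi to Peggy Diaz and back down to Vesna Jansen: 3 + 2 = 5 links.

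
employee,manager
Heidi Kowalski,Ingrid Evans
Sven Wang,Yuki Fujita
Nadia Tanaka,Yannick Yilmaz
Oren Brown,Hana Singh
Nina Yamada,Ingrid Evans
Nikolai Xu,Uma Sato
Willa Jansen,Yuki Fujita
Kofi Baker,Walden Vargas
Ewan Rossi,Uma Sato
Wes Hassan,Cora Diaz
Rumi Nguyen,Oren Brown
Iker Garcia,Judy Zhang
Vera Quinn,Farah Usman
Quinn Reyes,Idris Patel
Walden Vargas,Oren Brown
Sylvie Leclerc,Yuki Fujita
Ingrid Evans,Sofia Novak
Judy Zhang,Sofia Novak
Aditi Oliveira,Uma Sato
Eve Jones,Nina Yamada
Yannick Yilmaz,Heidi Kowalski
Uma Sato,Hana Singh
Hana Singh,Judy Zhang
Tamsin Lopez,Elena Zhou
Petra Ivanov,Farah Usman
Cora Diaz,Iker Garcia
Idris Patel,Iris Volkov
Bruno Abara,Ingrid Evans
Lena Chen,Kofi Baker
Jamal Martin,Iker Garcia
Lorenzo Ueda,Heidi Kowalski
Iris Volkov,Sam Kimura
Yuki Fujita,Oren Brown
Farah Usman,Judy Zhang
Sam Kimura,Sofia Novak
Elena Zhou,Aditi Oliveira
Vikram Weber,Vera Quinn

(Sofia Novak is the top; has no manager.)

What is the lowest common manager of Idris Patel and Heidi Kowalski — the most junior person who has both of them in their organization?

Sofia Novak

Idris Patel's chain of managers is Iris Volkov, Sam Kimura, Sofia Novak. Heidi Kowalski's chain of managers is Ingrid Evans, Sofia Novak. The first manager that appears in both chains is Sofia Novak.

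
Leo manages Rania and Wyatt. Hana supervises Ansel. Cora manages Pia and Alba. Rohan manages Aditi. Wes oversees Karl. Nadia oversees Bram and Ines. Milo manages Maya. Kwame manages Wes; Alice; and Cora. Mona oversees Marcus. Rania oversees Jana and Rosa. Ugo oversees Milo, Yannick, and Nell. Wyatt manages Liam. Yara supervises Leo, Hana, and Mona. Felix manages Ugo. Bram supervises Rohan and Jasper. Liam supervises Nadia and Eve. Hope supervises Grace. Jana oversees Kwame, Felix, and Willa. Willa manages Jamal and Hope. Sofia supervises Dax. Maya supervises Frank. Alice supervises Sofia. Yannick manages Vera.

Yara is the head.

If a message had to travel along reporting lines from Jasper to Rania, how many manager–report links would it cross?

6

Jasper is 5 levels below Leo, and Rania is 1 level below Leo (their lowest common manager). The shortest path runs up from Jasper to Leo and back down to Rania: 5 + 1 = 6 links.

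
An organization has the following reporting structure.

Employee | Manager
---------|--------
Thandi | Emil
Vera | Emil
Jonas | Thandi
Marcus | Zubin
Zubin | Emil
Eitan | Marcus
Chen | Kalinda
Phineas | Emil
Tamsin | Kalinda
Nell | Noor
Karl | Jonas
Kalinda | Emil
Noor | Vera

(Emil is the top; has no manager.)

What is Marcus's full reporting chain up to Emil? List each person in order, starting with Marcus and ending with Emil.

Marcus reports to Zubin. Zubin reports to Emil. Emil is at the top.

Marcus -> Zubin -> Emil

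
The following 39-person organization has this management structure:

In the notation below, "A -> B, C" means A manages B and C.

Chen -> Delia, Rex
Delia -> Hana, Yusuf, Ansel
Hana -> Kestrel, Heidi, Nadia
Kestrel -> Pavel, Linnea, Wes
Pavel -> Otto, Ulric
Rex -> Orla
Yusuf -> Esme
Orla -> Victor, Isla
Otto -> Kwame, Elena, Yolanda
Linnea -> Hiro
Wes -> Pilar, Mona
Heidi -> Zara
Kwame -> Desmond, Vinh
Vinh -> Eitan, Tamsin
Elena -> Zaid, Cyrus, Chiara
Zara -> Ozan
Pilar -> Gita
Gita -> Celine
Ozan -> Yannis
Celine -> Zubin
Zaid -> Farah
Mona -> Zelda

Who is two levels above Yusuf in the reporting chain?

Yusuf reports to Delia, and Delia reports to Chen. So Yusuf's skip-level manager is Chen.

Chen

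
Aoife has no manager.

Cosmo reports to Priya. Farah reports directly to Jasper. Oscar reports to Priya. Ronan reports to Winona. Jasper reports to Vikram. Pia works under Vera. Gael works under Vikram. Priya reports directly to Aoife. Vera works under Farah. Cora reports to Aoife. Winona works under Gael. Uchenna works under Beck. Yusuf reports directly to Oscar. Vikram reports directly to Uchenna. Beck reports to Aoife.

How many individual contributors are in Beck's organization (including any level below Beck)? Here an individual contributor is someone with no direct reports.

2

The people in Beck's organization with no one reporting to them are Ronan, Pia. That is 2.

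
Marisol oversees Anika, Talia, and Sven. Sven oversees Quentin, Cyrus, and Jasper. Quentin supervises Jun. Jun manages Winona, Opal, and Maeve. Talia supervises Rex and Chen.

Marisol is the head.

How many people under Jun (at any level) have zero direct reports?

The people in Jun's organization with no one reporting to them are Opal, Maeve, Winona. That is 3.

3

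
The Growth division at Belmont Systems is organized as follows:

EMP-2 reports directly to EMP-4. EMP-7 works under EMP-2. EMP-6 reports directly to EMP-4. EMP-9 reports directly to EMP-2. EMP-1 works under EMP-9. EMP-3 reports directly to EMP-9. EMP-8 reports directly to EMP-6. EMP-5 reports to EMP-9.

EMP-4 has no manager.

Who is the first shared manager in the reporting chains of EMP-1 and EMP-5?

EMP-1's chain of managers is EMP-9, EMP-2, EMP-4. EMP-5's chain of managers is EMP-9, EMP-2, EMP-4. The first manager that appears in both chains is EMP-9.

EMP-9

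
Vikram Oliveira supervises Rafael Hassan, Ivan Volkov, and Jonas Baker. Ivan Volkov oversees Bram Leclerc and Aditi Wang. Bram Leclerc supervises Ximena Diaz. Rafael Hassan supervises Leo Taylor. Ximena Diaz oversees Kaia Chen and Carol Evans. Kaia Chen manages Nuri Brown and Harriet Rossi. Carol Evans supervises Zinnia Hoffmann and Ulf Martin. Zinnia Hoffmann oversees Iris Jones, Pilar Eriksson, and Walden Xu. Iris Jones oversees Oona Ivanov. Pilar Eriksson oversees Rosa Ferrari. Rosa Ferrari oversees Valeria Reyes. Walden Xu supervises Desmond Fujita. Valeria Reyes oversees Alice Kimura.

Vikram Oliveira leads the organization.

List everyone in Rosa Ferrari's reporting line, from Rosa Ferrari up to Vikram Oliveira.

Rosa Ferrari reports to Pilar Eriksson. Pilar Eriksson reports to Zinnia Hoffmann. Zinnia Hoffmann reports to Carol Evans. Carol Evans reports to Ximena Diaz. Ximena Diaz reports to Bram Leclerc. Bram Leclerc reports to Ivan Volkov. Ivan Volkov reports to Vikram Oliveira. Vikram Oliveira is at the top.

Rosa Ferrari -> Pilar Eriksson -> Zinnia Hoffmann -> Carol Evans -> Ximena Diaz -> Bram Leclerc -> Ivan Volkov -> Vikram Oliveira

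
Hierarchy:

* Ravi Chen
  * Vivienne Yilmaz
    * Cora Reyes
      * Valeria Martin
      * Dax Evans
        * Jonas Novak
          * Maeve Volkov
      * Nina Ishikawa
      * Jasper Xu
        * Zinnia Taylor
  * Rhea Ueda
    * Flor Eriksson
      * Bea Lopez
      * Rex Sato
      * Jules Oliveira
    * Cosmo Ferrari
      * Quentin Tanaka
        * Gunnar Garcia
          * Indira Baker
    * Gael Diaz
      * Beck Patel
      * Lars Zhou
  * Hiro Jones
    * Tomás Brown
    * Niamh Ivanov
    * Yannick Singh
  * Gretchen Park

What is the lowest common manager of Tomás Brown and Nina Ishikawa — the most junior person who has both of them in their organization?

Ravi Chen

Tomás Brown's chain of managers is Hiro Jones, Ravi Chen. Nina Ishikawa's chain of managers is Cora Reyes, Vivienne Yilmaz, Ravi Chen. The first manager that appears in both chains is Ravi Chen.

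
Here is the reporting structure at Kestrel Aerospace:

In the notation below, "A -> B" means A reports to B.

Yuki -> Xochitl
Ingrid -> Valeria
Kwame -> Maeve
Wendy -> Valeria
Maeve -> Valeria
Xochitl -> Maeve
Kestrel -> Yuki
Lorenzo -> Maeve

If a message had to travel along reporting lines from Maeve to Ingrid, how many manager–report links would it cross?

2

Maeve is 1 level below Valeria, and Ingrid is 1 level below Valeria (their lowest common manager). The shortest path runs up from Maeve to Valeria and back down to Ingrid: 1 + 1 = 2 links.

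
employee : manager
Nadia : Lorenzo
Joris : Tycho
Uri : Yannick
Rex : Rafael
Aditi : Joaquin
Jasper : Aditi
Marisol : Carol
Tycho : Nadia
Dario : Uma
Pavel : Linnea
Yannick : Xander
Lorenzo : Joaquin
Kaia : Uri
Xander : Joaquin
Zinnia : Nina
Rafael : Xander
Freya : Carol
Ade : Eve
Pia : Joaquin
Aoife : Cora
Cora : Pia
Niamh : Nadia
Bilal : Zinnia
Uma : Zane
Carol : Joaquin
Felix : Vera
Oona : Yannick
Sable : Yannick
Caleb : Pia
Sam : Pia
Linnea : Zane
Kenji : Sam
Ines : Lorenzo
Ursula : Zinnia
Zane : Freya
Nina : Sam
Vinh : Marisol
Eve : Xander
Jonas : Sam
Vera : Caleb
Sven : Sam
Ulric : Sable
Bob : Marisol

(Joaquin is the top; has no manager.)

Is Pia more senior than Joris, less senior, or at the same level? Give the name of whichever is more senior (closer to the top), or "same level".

Pia

Pia is 1 level below Joaquin; Joris is 4. Pia is higher.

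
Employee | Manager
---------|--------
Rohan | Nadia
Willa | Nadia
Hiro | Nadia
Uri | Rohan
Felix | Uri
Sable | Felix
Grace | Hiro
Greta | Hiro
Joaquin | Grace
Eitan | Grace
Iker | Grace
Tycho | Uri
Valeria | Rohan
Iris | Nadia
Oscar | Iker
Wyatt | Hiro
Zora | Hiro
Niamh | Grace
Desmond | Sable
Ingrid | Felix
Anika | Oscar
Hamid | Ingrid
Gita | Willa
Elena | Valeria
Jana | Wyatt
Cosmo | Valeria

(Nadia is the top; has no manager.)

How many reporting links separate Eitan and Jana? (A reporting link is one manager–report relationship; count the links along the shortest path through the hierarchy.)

4

Eitan is 2 levels below Hiro, and Jana is 2 levels below Hiro (their lowest common manager). The shortest path runs up from Eitan to Hiro and back down to Jana: 2 + 2 = 4 links.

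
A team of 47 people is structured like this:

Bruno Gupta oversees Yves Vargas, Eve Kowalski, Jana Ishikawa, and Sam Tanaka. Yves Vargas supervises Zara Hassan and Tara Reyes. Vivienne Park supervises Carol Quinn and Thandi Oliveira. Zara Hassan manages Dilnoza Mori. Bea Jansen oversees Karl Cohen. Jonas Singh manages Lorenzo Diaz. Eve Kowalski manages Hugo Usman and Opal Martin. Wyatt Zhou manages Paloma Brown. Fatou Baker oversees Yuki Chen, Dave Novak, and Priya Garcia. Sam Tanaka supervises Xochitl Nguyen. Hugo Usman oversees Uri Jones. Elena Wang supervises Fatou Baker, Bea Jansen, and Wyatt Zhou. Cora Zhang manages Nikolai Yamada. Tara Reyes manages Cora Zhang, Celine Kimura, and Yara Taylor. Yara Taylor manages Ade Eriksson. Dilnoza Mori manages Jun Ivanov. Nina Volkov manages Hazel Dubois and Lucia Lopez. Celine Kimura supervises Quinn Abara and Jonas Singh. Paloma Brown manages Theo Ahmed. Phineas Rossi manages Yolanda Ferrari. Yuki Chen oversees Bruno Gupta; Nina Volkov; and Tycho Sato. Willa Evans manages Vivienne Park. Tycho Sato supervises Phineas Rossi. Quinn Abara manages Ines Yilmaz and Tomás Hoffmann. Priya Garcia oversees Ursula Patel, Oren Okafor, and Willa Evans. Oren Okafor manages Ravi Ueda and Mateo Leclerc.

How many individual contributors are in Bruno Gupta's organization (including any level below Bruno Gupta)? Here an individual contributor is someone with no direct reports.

The people in Bruno Gupta's organization with no one reporting to them are Xochitl Nguyen, Jana Ishikawa, Opal Martin, Uri Jones, Jun Ivanov, Ade Eriksson, Nikolai Yamada, Lorenzo Diaz, Tomás Hoffmann, Ines Yilmaz. That is 10.

10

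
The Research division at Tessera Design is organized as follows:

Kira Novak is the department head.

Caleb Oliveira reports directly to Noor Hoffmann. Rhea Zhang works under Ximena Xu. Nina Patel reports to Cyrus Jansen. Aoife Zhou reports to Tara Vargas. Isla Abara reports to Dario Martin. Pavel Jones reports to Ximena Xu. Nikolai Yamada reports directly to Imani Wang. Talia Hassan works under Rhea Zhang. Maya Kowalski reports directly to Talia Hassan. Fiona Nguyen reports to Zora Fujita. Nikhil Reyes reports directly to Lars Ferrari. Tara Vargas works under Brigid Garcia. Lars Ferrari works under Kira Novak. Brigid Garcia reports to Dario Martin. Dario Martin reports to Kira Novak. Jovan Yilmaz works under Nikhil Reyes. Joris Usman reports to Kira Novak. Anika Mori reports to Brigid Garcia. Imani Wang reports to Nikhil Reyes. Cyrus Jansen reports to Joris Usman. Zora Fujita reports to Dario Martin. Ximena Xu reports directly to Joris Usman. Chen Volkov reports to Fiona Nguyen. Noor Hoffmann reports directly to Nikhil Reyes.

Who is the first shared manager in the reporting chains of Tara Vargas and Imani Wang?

Kira Novak

Tara Vargas's chain of managers is Brigid Garcia, Dario Martin, Kira Novak. Imani Wang's chain of managers is Nikhil Reyes, Lars Ferrari, Kira Novak. The first manager that appears in both chains is Kira Novak.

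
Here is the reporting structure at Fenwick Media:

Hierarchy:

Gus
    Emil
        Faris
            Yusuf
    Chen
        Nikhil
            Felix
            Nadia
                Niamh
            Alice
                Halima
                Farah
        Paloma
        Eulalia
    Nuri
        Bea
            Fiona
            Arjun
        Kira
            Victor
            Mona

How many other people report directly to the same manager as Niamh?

Niamh reports to Nadia, and Nadia has no other direct reports. Niamh has 0 peers.

0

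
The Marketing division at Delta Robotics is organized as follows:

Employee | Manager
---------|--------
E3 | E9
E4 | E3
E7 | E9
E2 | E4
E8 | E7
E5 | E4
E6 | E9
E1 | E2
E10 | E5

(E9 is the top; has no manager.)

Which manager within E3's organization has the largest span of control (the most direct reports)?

Direct-report counts within E3's organization: E3 has 1; E4 has 2; E5 has 1; E2 has 1. The largest is 2, held by E4.

E4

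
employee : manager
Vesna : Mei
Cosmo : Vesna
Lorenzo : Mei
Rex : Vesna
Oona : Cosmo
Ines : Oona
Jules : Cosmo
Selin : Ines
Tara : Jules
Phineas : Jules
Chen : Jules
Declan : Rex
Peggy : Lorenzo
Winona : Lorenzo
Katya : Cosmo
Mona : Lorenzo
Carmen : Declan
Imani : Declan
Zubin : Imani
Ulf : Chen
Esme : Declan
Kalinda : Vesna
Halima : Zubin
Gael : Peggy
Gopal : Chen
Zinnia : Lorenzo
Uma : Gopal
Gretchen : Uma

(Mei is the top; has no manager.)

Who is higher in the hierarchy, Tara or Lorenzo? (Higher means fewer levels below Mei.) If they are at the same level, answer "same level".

Lorenzo

Tara is 4 levels below Mei; Lorenzo is 1. Lorenzo is higher.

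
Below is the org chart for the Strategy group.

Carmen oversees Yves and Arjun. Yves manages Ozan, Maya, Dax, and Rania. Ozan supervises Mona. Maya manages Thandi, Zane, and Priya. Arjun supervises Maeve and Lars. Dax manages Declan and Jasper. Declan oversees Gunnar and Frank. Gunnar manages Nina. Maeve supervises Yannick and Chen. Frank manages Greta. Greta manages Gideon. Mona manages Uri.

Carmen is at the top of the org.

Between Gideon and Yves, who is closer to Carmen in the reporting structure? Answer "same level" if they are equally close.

Yves

Gideon is 6 levels below Carmen; Yves is 1. Yves is higher.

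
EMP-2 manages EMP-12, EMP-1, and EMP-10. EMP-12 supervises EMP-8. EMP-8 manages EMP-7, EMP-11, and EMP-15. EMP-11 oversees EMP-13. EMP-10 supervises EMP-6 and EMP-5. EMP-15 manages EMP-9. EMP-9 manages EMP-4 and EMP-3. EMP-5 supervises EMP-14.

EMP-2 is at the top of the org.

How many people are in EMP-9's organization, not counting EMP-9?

2

EMP-9 directly manages EMP-4, EMP-3. EMP-4 has no reports. EMP-3 has no reports. So EMP-9's organization is 2 direct reports plus everyone under them: 1 + 1 = 2.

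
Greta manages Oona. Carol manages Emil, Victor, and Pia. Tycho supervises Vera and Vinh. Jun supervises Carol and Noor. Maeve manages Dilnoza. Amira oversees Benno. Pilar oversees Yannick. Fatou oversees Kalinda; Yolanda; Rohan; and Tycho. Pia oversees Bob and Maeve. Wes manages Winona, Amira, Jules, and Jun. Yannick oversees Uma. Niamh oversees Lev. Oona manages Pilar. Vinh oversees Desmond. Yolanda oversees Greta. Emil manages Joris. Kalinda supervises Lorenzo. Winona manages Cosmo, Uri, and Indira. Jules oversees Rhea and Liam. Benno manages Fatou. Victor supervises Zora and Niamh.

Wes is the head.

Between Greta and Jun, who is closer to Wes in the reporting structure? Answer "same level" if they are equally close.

Greta is 5 levels below Wes; Jun is 1. Jun is higher.

Jun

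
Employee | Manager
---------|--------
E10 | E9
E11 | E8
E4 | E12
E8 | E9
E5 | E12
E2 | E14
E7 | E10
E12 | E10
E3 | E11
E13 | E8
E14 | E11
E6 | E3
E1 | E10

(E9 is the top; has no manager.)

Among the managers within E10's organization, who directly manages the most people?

Direct-report counts within E10's organization: E10 has 3; E12 has 2. The largest is 3, held by E10.

E10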